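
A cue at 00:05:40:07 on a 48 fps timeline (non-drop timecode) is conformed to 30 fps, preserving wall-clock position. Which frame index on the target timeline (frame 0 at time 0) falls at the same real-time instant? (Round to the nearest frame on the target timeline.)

frame 10204

Source frame index: (0×3600 + 5×60 + 40) × 48 + 7 = 16327.
Real time: 16327 / (48) = 16327/48 s.
Target frame: (16327/48) × (30) = 81635/8 ≈ 10204.375 → 10204.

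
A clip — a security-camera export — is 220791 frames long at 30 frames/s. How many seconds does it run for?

Running time = 220791 / (30) = 7359.7 s.

7359.7 seconds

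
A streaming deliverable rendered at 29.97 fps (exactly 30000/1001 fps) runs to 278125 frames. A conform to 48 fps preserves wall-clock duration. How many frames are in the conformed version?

Target frames = source frames × (target rate / source rate) = 278125 × (48)/(30000/1001) = 278125 × 1001/625 = 445445.

445445 frames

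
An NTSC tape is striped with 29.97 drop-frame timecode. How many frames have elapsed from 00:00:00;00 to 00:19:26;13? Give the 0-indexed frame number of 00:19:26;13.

Complete 10-minute blocks: 1, each 17982 frames → 17982.
Remaining 9 whole minutes in the current block: 1800 + 8 × 1798 = 16184 frames.
Within the current minute: 26 × 30 + 13 − 2 = 791 (labels ;00/;01 skipped at this minute). Total = 17982 + 16184 + 791 = 34957.

34957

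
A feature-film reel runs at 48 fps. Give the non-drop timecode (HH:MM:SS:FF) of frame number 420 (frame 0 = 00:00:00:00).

420 ÷ 48 = 8 full seconds, remainder 36 frames.
8 s = 0 h 0 min 8 s.
Timecode: 00:00:08:36.

00:00:08:36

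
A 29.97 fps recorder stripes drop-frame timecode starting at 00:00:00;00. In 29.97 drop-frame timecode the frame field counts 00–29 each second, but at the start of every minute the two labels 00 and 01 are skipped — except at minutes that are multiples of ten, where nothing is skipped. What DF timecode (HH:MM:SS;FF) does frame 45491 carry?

Each 10-minute DF block holds 10 × 60 × 30 − 9 × 2 = 17982 frames. 45491 ÷ 17982 → 2 full blocks, remainder 9527.
Within the partial block the first minute is 1800 frames and each further minute 1798, so 5 further minute boundaries passed. Total skipped labels = 18 × 2 + 2 × 5 = 46.
Non-drop label index = 45491 + 46 = 45537; at 30 labels/s that is 00:25:17:27, i.e. DF 00:25:17;27.

00:25:17;27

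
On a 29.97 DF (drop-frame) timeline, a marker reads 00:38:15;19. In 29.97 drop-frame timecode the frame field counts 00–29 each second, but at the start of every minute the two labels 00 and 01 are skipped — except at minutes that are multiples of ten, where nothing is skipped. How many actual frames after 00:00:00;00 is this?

Complete 10-minute blocks: 3, each 17982 frames → 53946.
Remaining 8 whole minutes in the current block: 1800 + 7 × 1798 = 14386 frames.
Within the current minute: 15 × 30 + 19 − 2 = 467 (labels ;00/;01 skipped at this minute). Total = 53946 + 14386 + 467 = 68799.

68799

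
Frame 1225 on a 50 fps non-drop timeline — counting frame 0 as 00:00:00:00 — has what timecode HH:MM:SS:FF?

1225 ÷ 50 = 24 full seconds, remainder 25 frames.
24 s = 0 h 0 min 24 s.
Timecode: 00:00:24:25.

00:00:24:25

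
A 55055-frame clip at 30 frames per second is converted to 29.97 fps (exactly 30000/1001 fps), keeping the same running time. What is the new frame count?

55000 frames

Target frames = source frames × (target rate / source rate) = 55055 × (30000/1001)/(30) = 55055 × 1000/1001 = 55000.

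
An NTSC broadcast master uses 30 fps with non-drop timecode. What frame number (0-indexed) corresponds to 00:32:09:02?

frame 57872

Total seconds to the label: (0 × 3600 + 32 × 60 + 9) = 1929.
Frame index = 1929 × 30 + 2 = 57872.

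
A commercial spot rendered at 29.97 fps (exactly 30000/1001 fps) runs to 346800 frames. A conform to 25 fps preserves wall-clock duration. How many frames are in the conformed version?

289289 frames

Target frames = source frames × (target rate / source rate) = 346800 × (25)/(30000/1001) = 346800 × 1001/1200 = 289289.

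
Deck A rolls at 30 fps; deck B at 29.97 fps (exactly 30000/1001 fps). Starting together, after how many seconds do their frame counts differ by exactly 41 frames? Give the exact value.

The gap grows by |30000/1001 − 30| = 30/1001 frames per second.
Time for a 41-frame gap: 41 ÷ (30/1001) = 41041/30 s.

41041/30 seconds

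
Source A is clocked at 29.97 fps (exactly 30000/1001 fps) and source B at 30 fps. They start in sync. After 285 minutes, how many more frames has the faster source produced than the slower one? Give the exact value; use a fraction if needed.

285 min = 17100 s.
A emits 30000/1001 × 17100 = 513000000/1001 frames; B emits 30 × 17100 = 513000.
Difference = 513000/1001 frames (≈ 512.4875); B is ahead of A.

513000/1001 frames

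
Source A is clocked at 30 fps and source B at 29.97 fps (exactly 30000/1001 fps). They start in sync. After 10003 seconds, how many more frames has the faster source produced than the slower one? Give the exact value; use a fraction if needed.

A emits 30 × 10003 = 300090 frames; B emits 30000/1001 × 10003 = 42870000/143.
Difference = 42870/143 frames (≈ 299.7902); B is behind A.

42870/143 frames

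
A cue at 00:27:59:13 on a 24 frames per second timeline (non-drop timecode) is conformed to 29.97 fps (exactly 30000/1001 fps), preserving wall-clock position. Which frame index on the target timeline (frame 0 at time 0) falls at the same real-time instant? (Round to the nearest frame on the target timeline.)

Source frame index: (0×3600 + 27×60 + 59) × 24 + 13 = 40309.
Real time: 40309 / (24) = 40309/24 s.
Target frame: (40309/24) × (30000/1001) = 50386250/1001 ≈ 50335.914 → 50336.

frame 50336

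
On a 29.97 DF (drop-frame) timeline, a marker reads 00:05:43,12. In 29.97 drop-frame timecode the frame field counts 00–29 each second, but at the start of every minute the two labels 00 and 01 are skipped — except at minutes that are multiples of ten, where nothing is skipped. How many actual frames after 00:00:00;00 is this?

10292

Complete 10-minute blocks: 0, each 17982 frames → 0.
Remaining 5 whole minutes in the current block: 1800 + 4 × 1798 = 8992 frames.
Within the current minute: 43 × 30 + 12 − 2 = 1300 (labels ;00/;01 skipped at this minute). Total = 0 + 8992 + 1300 = 10292.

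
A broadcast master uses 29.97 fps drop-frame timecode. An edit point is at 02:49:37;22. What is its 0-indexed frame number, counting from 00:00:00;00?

Complete 10-minute blocks: 16, each 17982 frames → 287712.
Remaining 9 whole minutes in the current block: 1800 + 8 × 1798 = 16184 frames.
Within the current minute: 37 × 30 + 22 − 2 = 1130 (labels ;00/;01 skipped at this minute). Total = 287712 + 16184 + 1130 = 305026.

305026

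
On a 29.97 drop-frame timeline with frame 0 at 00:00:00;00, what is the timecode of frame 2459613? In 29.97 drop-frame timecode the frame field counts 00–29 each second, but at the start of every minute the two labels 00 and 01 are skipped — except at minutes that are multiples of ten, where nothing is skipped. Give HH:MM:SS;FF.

Ten DF minutes hold 17982 frames, so frame 2459613 lies in block 136 (frames 2445552–2463533) with 14061 frames into that block.
The block's first minute is 1800 frames and the rest 1798 each; 14061 frames reaches minute 7, so 136 × 18 + 7 × 2 = 2462 labels have been skipped so far.
Adding those back, label number 2459613 + 2462 = 2462075 at 30 labels/s is 82069 s + 5 f = 22 h 47 min 49 s frame 5, i.e. 22:47:49;05.

22:47:49;05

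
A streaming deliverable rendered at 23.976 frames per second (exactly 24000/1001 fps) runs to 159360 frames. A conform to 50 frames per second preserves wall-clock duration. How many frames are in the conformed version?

Target frames = source frames × (target rate / source rate) = 159360 × (50)/(24000/1001) = 159360 × 1001/480 = 332332.

332332 frames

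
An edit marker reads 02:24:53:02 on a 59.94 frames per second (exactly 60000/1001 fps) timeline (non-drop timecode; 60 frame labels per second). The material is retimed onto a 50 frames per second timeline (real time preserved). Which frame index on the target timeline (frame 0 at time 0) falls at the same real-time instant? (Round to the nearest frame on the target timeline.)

frame 435086

Source frame index: (2×3600 + 24×60 + 53) × 60 + 2 = 521582.
Real time: 521582 / (60000/1001) = 261051791/30000 s.
Target frame: (261051791/30000) × (50) = 261051791/600 ≈ 435086.318 → 435086.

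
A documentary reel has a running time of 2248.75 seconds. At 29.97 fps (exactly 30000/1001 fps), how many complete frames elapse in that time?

67395 frames

Frames = 2248.75 × 30000/1001 = 9637500/143 ≈ 67395.1049.
Complete frames: 67395.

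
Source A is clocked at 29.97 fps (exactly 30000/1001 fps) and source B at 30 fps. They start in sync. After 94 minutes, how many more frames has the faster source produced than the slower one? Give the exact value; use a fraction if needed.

169200/1001 frames

94 min = 5640 s.
A emits 30000/1001 × 5640 = 169200000/1001 frames; B emits 30 × 5640 = 169200.
Difference = 169200/1001 frames (≈ 169.0310); B is ahead of A.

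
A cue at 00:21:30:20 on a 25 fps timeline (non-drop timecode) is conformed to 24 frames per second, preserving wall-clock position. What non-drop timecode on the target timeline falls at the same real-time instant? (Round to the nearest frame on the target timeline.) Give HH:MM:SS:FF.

Source frame index: (0×3600 + 21×60 + 30) × 25 + 20 = 32270.
Real time: 32270 / (25) = 6454/5 s.
Target frame: (6454/5) × (24) = 154896/5 ≈ 30979.200 → 30979.
At 24 labels/s: frame 30979 → 00:21:30:19.

00:21:30:19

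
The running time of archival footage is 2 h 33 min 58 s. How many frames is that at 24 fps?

221712 frames

2 h 33 min 58 s = 9238 s.
Frames = 9238 × 24 = 221712.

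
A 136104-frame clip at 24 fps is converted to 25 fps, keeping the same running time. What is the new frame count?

Target frames = source frames × (target rate / source rate) = 136104 × (25)/(24) = 136104 × 25/24 = 141775.

141775 frames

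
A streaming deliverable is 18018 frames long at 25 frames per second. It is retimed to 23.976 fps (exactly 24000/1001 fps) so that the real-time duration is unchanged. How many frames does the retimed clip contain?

Target frames = source frames × (target rate / source rate) = 18018 × (24000/1001)/(25) = 18018 × 960/1001 = 17280.

17280 frames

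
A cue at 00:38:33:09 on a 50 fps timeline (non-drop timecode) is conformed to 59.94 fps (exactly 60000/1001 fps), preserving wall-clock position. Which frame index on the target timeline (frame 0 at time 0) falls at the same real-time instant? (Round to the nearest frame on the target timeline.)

frame 138652

Source frame index: (0×3600 + 38×60 + 33) × 50 + 9 = 115659.
Real time: 115659 / (50) = 115659/50 s.
Target frame: (115659/50) × (60000/1001) = 138790800/1001 ≈ 138652.148 → 138652.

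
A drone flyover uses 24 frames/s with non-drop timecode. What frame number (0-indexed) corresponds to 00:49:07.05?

70733

Total seconds to the label: (0 × 3600 + 49 × 60 + 7) = 2947.
Frame index = 2947 × 24 + 5 = 70733.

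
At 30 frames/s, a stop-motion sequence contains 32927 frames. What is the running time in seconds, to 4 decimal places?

1097.5667 seconds

Running time = 32927 × 1/30 = 32927/30 s ≈ 1097.5667 s.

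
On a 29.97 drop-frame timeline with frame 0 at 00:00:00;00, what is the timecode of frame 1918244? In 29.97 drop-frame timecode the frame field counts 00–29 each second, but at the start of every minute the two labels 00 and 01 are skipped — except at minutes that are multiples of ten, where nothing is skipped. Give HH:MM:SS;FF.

Ten DF minutes hold 17982 frames, so frame 1918244 lies in block 106 (frames 1906092–1924073) with 12152 frames into that block.
The block's first minute is 1800 frames and the rest 1798 each; 12152 frames reaches minute 6, so 106 × 18 + 6 × 2 = 1920 labels have been skipped so far.
Adding those back, label number 1918244 + 1920 = 1920164 at 30 labels/s is 64005 s + 14 f = 17 h 46 min 45 s frame 14, i.e. 17:46:45;14.

17:46:45;14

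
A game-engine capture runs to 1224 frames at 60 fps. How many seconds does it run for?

Running time = 1224 / (60) = 20.4 s.

20.4 seconds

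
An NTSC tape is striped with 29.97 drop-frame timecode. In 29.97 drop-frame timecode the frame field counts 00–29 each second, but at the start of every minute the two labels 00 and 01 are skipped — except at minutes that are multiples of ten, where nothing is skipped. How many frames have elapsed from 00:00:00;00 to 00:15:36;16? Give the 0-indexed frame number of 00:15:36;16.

As if non-drop at 30 labels/s: (0 × 3600 + 15 × 60 + 36) × 30 + 16 = 28096.
Minute boundaries passed: 15; those not divisible by 10: 15 − 1 = 14; dropped labels = 2 × 14 = 28.
Actual frame index = 28096 − 28 = 28068.

28068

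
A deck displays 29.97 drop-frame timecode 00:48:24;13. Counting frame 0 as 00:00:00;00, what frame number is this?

Complete 10-minute blocks: 4, each 17982 frames → 71928.
Remaining 8 whole minutes in the current block: 1800 + 7 × 1798 = 14386 frames.
Within the current minute: 24 × 30 + 13 − 2 = 731 (labels ;00/;01 skipped at this minute). Total = 71928 + 14386 + 731 = 87045.

87045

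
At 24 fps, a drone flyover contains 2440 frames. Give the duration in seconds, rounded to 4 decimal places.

101.6667 seconds

Running time = 2440 × 1/24 = 305/3 s ≈ 101.6667 s.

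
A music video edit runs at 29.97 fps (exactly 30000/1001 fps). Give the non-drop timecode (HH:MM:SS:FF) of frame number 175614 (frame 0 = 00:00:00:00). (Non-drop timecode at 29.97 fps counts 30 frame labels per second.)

01:37:33:24

175614 ÷ 30 = 5853 full seconds, remainder 24 frames.
5853 s = 1 h 37 min 33 s.
Timecode: 01:37:33:24.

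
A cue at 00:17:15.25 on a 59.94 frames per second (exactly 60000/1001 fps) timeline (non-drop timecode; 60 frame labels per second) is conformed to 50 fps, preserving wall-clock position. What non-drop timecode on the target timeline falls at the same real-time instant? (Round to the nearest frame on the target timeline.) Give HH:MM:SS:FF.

00:17:16:23

Source frame index: (0×3600 + 17×60 + 15) × 60 + 25 = 62125.
Real time: 62125 / (60000/1001) = 497497/480 s.
Target frame: (497497/480) × (50) = 2487485/48 ≈ 51822.604 → 51823.
At 50 labels/s: frame 51823 → 00:17:16:23.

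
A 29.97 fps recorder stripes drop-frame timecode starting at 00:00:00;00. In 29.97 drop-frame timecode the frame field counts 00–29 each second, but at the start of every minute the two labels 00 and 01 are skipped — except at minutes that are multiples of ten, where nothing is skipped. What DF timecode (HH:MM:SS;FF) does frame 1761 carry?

Each 10-minute DF block holds 10 × 60 × 30 − 9 × 2 = 17982 frames. 1761 ÷ 17982 → 0 full blocks, remainder 1761.
Within the partial block the first minute is 1800 frames and each further minute 1798, so 0 further minute boundaries passed. Total skipped labels = 18 × 0 + 2 × 0 = 0.
Non-drop label index = 1761 + 0 = 1761; at 30 labels/s that is 00:00:58:21, i.e. DF 00:00:58;21.

00:00:58;21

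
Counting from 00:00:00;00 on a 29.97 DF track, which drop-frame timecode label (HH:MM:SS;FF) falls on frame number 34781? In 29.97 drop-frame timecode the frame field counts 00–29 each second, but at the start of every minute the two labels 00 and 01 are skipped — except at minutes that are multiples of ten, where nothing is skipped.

00:19:20;17

Ten DF minutes hold 17982 frames, so frame 34781 lies in block 1 (frames 17982–35963) with 16799 frames into that block.
The block's first minute is 1800 frames and the rest 1798 each; 16799 frames reaches minute 9, so 1 × 18 + 9 × 2 = 36 labels have been skipped so far.
Adding those back, label number 34781 + 36 = 34817 at 30 labels/s is 1160 s + 17 f = 0 h 19 min 20 s frame 17, i.e. 00:19:20;17.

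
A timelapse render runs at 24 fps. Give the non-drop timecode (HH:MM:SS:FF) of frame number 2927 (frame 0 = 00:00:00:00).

2927 ÷ 24 = 121 full seconds, remainder 23 frames.
121 s = 0 h 2 min 1 s.
Timecode: 00:02:01:23.

00:02:01:23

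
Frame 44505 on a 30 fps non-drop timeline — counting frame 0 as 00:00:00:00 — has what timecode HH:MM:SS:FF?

44505 ÷ 30 = 1483 full seconds, remainder 15 frames.
1483 s = 0 h 24 min 43 s.
Timecode: 00:24:43:15.

00:24:43:15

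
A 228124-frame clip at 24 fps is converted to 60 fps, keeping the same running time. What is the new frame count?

570310 frames

Target frames = source frames × (target rate / source rate) = 228124 × (60)/(24) = 228124 × 5/2 = 570310.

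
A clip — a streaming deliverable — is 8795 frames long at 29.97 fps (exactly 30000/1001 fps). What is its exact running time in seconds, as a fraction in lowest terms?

1760759/6000 seconds

Running time = 8795 ÷ (30000/1001) = 8795 × 1001/30000 = 1760759/6000 s.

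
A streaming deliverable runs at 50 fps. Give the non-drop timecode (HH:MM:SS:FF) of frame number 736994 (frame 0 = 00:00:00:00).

04:05:39:44

736994 ÷ 50 = 14739 full seconds, remainder 44 frames.
14739 s = 4 h 5 min 39 s.
Timecode: 04:05:39:44.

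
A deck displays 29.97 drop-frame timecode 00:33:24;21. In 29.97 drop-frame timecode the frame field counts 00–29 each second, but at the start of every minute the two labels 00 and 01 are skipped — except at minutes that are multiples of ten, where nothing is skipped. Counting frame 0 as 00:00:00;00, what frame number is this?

60081

Complete 10-minute blocks: 3, each 17982 frames → 53946.
Remaining 3 whole minutes in the current block: 1800 + 2 × 1798 = 5396 frames.
Within the current minute: 24 × 30 + 21 − 2 = 739 (labels ;00/;01 skipped at this minute). Total = 53946 + 5396 + 739 = 60081.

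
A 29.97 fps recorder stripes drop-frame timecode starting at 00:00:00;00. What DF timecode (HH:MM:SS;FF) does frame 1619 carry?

Ten DF minutes hold 17982 frames, so frame 1619 lies in block 0 (frames 0–17981) with 1619 frames into that block.
The block's first minute is 1800 frames and the rest 1798 each; 1619 frames reaches minute 0, so 0 × 18 + 0 × 2 = 0 labels have been skipped so far.
Adding those back, label number 1619 + 0 = 1619 at 30 labels/s is 53 s + 29 f = 0 h 0 min 53 s frame 29, i.e. 00:00:53;29.

00:00:53;29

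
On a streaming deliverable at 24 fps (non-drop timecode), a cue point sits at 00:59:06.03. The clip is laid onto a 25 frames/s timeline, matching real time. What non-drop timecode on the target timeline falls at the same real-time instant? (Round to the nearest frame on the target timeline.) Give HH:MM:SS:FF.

00:59:06:03

Source frame index: (0×3600 + 59×60 + 6) × 24 + 3 = 85107.
Real time: 85107 / (24) = 28369/8 s.
Target frame: (28369/8) × (25) = 709225/8 ≈ 88653.125 → 88653.
At 25 labels/s: frame 88653 → 00:59:06:03.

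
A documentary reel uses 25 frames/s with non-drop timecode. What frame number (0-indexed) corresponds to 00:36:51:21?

Total seconds to the label: (0 × 3600 + 36 × 60 + 51) = 2211.
Frame index = 2211 × 25 + 21 = 55296.

55296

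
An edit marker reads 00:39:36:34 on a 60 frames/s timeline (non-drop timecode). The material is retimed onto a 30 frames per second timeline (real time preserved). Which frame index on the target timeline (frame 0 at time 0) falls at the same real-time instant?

frame 71297

Source frame index: (0×3600 + 39×60 + 36) × 60 + 34 = 142594.
Real time: 142594 / (60) = 71297/30 s.
Target frame: (71297/30) × (30) = 71297.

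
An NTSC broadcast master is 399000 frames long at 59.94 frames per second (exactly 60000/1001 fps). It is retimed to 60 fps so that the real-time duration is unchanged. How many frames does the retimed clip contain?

399399 frames

Target frames = source frames × (target rate / source rate) = 399000 × (60)/(60000/1001) = 399000 × 1001/1000 = 399399.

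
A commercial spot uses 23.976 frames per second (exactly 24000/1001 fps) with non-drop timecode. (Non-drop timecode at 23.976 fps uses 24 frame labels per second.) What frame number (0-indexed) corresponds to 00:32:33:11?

46883

Total seconds to the label: (0 × 3600 + 32 × 60 + 33) = 1953.
Frame index = 1953 × 24 + 11 = 46883.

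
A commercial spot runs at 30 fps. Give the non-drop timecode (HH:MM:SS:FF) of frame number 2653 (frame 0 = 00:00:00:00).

2653 ÷ 30 = 88 full seconds, remainder 13 frames.
88 s = 0 h 1 min 28 s.
Timecode: 00:01:28:13.

00:01:28:13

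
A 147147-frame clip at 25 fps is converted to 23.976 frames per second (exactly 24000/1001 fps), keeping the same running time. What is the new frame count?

Target frames = source frames × (target rate / source rate) = 147147 × (24000/1001)/(25) = 147147 × 960/1001 = 141120.

141120 frames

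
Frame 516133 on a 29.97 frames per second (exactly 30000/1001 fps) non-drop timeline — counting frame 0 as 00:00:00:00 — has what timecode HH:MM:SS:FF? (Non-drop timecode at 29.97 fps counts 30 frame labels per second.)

04:46:44:13

516133 ÷ 30 = 17204 full seconds, remainder 13 frames.
17204 s = 4 h 46 min 44 s.
Timecode: 04:46:44:13.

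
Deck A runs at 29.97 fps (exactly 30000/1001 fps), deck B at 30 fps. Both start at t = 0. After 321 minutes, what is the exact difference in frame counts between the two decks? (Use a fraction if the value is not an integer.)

321 min = 19260 s.
A emits 30000/1001 × 19260 = 577800000/1001 frames; B emits 30 × 19260 = 577800.
Difference = 577800/1001 frames (≈ 577.2228); B is ahead of A.

577800/1001 frames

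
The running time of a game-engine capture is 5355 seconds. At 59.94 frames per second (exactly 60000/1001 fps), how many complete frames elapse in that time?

Frames = 5355 × 60000/1001 = 45900000/143 ≈ 320979.0210.
Complete frames: 320979.

320979 frames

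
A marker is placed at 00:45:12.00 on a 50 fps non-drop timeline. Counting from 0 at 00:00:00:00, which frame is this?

frame 135600

Total seconds to the label: (0 × 3600 + 45 × 60 + 12) = 2712.
Frame index = 2712 × 50 + 0 = 135600.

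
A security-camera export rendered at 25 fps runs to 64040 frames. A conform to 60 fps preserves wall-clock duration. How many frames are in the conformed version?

Target frames = source frames × (target rate / source rate) = 64040 × (60)/(25) = 64040 × 12/5 = 153696.

153696 frames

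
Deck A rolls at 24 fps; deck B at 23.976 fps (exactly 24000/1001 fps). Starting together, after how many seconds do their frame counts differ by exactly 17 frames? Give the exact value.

The gap grows by |24000/1001 − 24| = 24/1001 frames per second.
Time for a 17-frame gap: 17 ÷ (24/1001) = 17017/24 s.

17017/24 seconds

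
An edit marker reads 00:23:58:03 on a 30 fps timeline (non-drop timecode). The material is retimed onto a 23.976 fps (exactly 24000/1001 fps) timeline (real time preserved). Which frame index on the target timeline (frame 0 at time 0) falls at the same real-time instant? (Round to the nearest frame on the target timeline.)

Source frame index: (0×3600 + 23×60 + 58) × 30 + 3 = 43143.
Real time: 43143 / (30) = 14381/10 s.
Target frame: (14381/10) × (24000/1001) = 34514400/1001 ≈ 34479.920 → 34480.

frame 34480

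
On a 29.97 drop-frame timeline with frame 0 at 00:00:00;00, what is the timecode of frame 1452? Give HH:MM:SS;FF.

00:00:48;12

Ten DF minutes hold 17982 frames, so frame 1452 lies in block 0 (frames 0–17981) with 1452 frames into that block.
The block's first minute is 1800 frames and the rest 1798 each; 1452 frames reaches minute 0, so 0 × 18 + 0 × 2 = 0 labels have been skipped so far.
Adding those back, label number 1452 + 0 = 1452 at 30 labels/s is 48 s + 12 f = 0 h 0 min 48 s frame 12, i.e. 00:00:48;12.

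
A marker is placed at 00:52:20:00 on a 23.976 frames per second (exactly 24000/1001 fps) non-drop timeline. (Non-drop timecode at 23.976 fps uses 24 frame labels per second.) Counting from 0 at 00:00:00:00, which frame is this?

75360

Total seconds to the label: (0 × 3600 + 52 × 60 + 20) = 3140.
Frame index = 3140 × 24 + 0 = 75360.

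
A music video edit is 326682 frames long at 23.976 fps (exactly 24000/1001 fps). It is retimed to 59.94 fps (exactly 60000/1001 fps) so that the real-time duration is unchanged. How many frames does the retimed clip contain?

816705 frames

Frames at target rate = 326682 × (60000/1001) / (24000/1001) = 816705.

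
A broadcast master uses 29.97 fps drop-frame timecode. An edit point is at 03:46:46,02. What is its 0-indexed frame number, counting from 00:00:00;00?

Complete 10-minute blocks: 22, each 17982 frames → 395604.
Remaining 6 whole minutes in the current block: 1800 + 5 × 1798 = 10790 frames.
Within the current minute: 46 × 30 + 2 − 2 = 1380 (labels ;00/;01 skipped at this minute). Total = 395604 + 10790 + 1380 = 407774.

407774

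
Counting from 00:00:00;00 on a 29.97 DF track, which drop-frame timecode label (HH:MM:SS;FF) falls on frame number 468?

Ten DF minutes hold 17982 frames, so frame 468 lies in block 0 (frames 0–17981) with 468 frames into that block.
The block's first minute is 1800 frames and the rest 1798 each; 468 frames reaches minute 0, so 0 × 18 + 0 × 2 = 0 labels have been skipped so far.
Adding those back, label number 468 + 0 = 468 at 30 labels/s is 15 s + 18 f = 0 h 0 min 15 s frame 18, i.e. 00:00:15;18.

00:00:15;18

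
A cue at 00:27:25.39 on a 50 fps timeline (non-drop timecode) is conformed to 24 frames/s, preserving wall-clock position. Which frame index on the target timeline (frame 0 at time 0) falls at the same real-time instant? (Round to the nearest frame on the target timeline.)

Source frame index: (0×3600 + 27×60 + 25) × 50 + 39 = 82289.
Real time: 82289 / (50) = 82289/50 s.
Target frame: (82289/50) × (24) = 987468/25 ≈ 39498.720 → 39499.

frame 39499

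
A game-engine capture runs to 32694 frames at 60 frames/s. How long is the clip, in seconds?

Running time = 32694 / (60) = 544.9 s.

544.9 seconds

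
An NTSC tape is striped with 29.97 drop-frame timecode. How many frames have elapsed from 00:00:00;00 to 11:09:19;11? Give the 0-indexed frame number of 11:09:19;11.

1203575

As if non-drop at 30 labels/s: (11 × 3600 + 9 × 60 + 19) × 30 + 11 = 1204781.
Minute boundaries passed: 669; those not divisible by 10: 669 − 66 = 603; dropped labels = 2 × 603 = 1206.
Actual frame index = 1204781 − 1206 = 1203575.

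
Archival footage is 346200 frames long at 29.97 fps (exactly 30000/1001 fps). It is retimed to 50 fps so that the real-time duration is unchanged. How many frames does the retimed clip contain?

577577 frames

Target frames = source frames × (target rate / source rate) = 346200 × (50)/(30000/1001) = 346200 × 1001/600 = 577577.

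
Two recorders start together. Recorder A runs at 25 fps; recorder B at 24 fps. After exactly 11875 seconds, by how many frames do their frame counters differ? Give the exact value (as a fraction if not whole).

A emits 25 × 11875 = 296875 frames; B emits 24 × 11875 = 285000.
Difference = 11875 frames; B is behind A.

11875 frames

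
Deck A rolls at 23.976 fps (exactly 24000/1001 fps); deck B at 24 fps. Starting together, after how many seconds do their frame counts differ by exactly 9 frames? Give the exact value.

The gap grows by |24 − 24000/1001| = 24/1001 frames per second.
Time for a 9-frame gap: 9 ÷ (24/1001) = 375.375 s.

375.375 seconds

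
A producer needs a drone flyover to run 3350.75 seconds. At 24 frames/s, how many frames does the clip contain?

80418 frames

Frames = 3350.75 × 24 = 80418.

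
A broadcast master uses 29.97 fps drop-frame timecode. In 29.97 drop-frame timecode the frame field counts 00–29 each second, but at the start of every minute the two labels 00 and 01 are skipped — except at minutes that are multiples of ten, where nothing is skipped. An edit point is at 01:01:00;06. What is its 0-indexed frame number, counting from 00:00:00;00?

As if non-drop at 30 labels/s: (1 × 3600 + 1 × 60 + 0) × 30 + 6 = 109806.
Minute boundaries passed: 61; those not divisible by 10: 61 − 6 = 55; dropped labels = 2 × 55 = 110.
Actual frame index = 109806 − 110 = 109696.

109696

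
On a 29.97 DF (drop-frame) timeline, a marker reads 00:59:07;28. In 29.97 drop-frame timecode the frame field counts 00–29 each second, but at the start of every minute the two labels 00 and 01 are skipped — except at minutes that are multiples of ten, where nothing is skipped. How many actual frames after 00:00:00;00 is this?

As if non-drop at 30 labels/s: (0 × 3600 + 59 × 60 + 7) × 30 + 28 = 106438.
Minute boundaries passed: 59; those not divisible by 10: 59 − 5 = 54; dropped labels = 2 × 54 = 108.
Actual frame index = 106438 − 108 = 106330.

106330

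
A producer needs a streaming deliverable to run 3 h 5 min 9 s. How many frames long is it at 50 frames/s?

3 h 5 min 9 s = 11109 s.
Frames = 11109 × 50 = 555450.

555450 frames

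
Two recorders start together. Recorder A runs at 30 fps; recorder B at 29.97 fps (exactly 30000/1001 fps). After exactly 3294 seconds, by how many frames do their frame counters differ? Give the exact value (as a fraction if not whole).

A emits 30 × 3294 = 98820 frames; B emits 30000/1001 × 3294 = 98820000/1001.
Difference = 98820/1001 frames (≈ 98.7213); B is behind A.

98820/1001 frames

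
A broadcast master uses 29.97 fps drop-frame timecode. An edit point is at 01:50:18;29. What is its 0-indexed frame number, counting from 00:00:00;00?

As if non-drop at 30 labels/s: (1 × 3600 + 50 × 60 + 18) × 30 + 29 = 198569.
Minute boundaries passed: 110; those not divisible by 10: 110 − 11 = 99; dropped labels = 2 × 99 = 198.
Actual frame index = 198569 − 198 = 198371.

198371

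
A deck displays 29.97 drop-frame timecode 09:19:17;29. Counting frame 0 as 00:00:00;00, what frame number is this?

1005731

As if non-drop at 30 labels/s: (9 × 3600 + 19 × 60 + 17) × 30 + 29 = 1006739.
Minute boundaries passed: 559; those not divisible by 10: 559 − 55 = 504; dropped labels = 2 × 504 = 1008.
Actual frame index = 1006739 − 1008 = 1005731.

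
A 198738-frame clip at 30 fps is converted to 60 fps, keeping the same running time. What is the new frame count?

397476 frames

Target frames = source frames × (target rate / source rate) = 198738 × (60)/(30) = 198738 × 2 = 397476.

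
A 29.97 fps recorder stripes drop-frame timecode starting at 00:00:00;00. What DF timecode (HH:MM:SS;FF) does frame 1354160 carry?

12:33:03;26

Ten DF minutes hold 17982 frames, so frame 1354160 lies in block 75 (frames 1348650–1366631) with 5510 frames into that block.
The block's first minute is 1800 frames and the rest 1798 each; 5510 frames reaches minute 3, so 75 × 18 + 3 × 2 = 1356 labels have been skipped so far.
Adding those back, label number 1354160 + 1356 = 1355516 at 30 labels/s is 45183 s + 26 f = 12 h 33 min 3 s frame 26, i.e. 12:33:03;26.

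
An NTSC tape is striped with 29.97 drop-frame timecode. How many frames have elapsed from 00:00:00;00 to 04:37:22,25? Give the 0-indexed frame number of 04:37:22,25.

498785

Complete 10-minute blocks: 27, each 17982 frames → 485514.
Remaining 7 whole minutes in the current block: 1800 + 6 × 1798 = 12588 frames.
Within the current minute: 22 × 30 + 25 − 2 = 683 (labels ;00/;01 skipped at this minute). Total = 485514 + 12588 + 683 = 498785.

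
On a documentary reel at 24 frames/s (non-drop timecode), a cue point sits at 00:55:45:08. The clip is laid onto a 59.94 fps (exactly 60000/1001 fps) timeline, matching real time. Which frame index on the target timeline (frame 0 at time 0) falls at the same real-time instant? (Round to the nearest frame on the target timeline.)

Source frame index: (0×3600 + 55×60 + 45) × 24 + 8 = 80288.
Real time: 80288 / (24) = 10036/3 s.
Target frame: (10036/3) × (60000/1001) = 15440000/77 ≈ 200519.481 → 200519.

frame 200519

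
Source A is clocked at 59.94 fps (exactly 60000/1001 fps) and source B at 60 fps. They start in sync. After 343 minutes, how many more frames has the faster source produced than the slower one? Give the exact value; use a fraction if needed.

176400/143 frames

343 min = 20580 s.
A emits 60000/1001 × 20580 = 176400000/143 frames; B emits 60 × 20580 = 1234800.
Difference = 176400/143 frames (≈ 1233.5664); B is ahead of A.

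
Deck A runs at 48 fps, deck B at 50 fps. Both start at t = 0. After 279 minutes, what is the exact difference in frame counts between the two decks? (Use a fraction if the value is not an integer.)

33480 frames

279 min = 16740 s.
A emits 48 × 16740 = 803520 frames; B emits 50 × 16740 = 837000.
Difference = 33480 frames; B is ahead of A.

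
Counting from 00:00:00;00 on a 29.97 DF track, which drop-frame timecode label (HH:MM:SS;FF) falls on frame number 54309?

00:30:12;03

Each 10-minute DF block holds 10 × 60 × 30 − 9 × 2 = 17982 frames. 54309 ÷ 17982 → 3 full blocks, remainder 363.
Within the partial block the first minute is 1800 frames and each further minute 1798, so 0 further minute boundaries passed. Total skipped labels = 18 × 3 + 2 × 0 = 54.
Non-drop label index = 54309 + 54 = 54363; at 30 labels/s that is 00:30:12:03, i.e. DF 00:30:12;03.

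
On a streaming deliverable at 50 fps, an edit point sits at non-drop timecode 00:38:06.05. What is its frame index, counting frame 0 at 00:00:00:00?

Total seconds to the label: (0 × 3600 + 38 × 60 + 6) = 2286.
Frame index = 2286 × 50 + 5 = 114305.

114305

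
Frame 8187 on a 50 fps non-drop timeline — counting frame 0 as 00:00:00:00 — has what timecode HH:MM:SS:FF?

8187 ÷ 50 = 163 full seconds, remainder 37 frames.
163 s = 0 h 2 min 43 s.
Timecode: 00:02:43:37.

00:02:43:37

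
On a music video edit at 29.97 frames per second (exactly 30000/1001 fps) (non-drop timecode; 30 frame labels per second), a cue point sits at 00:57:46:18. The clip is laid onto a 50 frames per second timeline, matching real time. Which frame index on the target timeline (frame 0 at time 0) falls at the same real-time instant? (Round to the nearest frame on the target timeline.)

frame 173503

Source frame index: (0×3600 + 57×60 + 46) × 30 + 18 = 103998.
Real time: 103998 / (30000/1001) = 17350333/5000 s.
Target frame: (17350333/5000) × (50) = 17350333/100 ≈ 173503.330 → 173503.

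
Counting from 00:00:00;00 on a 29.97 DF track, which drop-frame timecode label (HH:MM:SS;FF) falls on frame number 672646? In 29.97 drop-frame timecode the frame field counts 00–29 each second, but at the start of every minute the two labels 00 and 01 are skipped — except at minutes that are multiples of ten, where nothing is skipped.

Each 10-minute DF block holds 10 × 60 × 30 − 9 × 2 = 17982 frames. 672646 ÷ 17982 → 37 full blocks, remainder 7312.
Within the partial block the first minute is 1800 frames and each further minute 1798, so 4 further minute boundaries passed. Total skipped labels = 18 × 37 + 2 × 4 = 674.
Non-drop label index = 672646 + 674 = 673320; at 30 labels/s that is 06:14:04:00, i.e. DF 06:14:04;00.

06:14:04;00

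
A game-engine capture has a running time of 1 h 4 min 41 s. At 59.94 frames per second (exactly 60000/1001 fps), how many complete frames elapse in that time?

232627 frames

1 h 4 min 41 s = 3881 s.
Frames = 3881 × 60000/1001 = 232860000/1001 ≈ 232627.3726.
Complete frames: 232627.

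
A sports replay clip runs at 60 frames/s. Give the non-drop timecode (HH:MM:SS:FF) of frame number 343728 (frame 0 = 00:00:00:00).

343728 ÷ 60 = 5728 full seconds, remainder 48 frames.
5728 s = 1 h 35 min 28 s.
Timecode: 01:35:28:48.

01:35:28:48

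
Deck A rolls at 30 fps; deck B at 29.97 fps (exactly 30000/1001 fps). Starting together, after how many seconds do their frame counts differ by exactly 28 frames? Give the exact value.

The gap grows by |30000/1001 − 30| = 30/1001 frames per second.
Time for a 28-frame gap: 28 ÷ (30/1001) = 14014/15 s.

14014/15 seconds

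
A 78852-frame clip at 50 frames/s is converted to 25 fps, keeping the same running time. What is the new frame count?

Target frames = source frames × (target rate / source rate) = 78852 × (25)/(50) = 78852 × 1/2 = 39426.

39426 frames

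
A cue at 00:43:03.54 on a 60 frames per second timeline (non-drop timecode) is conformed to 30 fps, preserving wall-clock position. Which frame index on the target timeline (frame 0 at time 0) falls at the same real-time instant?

frame 77517

Source frame index: (0×3600 + 43×60 + 3) × 60 + 54 = 155034.
Real time: 155034 / (60) = 25839/10 s.
Target frame: (25839/10) × (30) = 77517.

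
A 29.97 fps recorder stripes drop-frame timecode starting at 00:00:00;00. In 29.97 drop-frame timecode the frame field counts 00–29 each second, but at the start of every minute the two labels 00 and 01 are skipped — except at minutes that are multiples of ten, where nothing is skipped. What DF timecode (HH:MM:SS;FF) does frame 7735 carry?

Each 10-minute DF block holds 10 × 60 × 30 − 9 × 2 = 17982 frames. 7735 ÷ 17982 → 0 full blocks, remainder 7735.
Within the partial block the first minute is 1800 frames and each further minute 1798, so 4 further minute boundaries passed. Total skipped labels = 18 × 0 + 2 × 4 = 8.
Non-drop label index = 7735 + 8 = 7743; at 30 labels/s that is 00:04:18:03, i.e. DF 00:04:18;03.

00:04:18;03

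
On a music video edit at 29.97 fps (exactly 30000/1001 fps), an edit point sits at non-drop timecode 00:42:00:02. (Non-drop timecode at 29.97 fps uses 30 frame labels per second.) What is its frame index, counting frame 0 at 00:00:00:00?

Total seconds to the label: (0 × 3600 + 42 × 60 + 0) = 2520.
Frame index = 2520 × 30 + 2 = 75602.

75602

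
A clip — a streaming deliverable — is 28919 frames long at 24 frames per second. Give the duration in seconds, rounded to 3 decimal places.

Running time = 28919 × 1/24 = 28919/24 s ≈ 1204.958 s.

1204.958 seconds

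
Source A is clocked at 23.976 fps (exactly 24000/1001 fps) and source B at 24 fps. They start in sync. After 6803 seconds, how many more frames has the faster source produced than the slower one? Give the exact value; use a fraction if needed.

163272/1001 frames

A emits 24000/1001 × 6803 = 163272000/1001 frames; B emits 24 × 6803 = 163272.
Difference = 163272/1001 frames (≈ 163.1089); B is ahead of A.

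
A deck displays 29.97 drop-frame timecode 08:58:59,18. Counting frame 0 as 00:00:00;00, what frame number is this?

As if non-drop at 30 labels/s: (8 × 3600 + 58 × 60 + 59) × 30 + 18 = 970188.
Minute boundaries passed: 538; those not divisible by 10: 538 − 53 = 485; dropped labels = 2 × 485 = 970.
Actual frame index = 970188 − 970 = 969218.

969218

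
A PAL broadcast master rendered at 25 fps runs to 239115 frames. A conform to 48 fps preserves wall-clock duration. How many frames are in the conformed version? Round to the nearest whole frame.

459101 frames

Frames at target rate = 239115 × (48) / (25) = 2295504/5 ≈ 459100.800.
Nearest whole frame: 459101.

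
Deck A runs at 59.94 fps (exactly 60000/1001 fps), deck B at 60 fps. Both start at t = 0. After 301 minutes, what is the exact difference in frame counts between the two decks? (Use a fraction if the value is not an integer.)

154800/143 frames

301 min = 18060 s.
A emits 60000/1001 × 18060 = 154800000/143 frames; B emits 60 × 18060 = 1083600.
Difference = 154800/143 frames (≈ 1082.5175); B is ahead of A.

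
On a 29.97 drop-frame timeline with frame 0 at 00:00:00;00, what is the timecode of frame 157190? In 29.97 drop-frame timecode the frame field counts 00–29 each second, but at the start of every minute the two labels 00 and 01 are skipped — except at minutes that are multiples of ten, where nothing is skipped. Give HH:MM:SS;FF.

Ten DF minutes hold 17982 frames, so frame 157190 lies in block 8 (frames 143856–161837) with 13334 frames into that block.
The block's first minute is 1800 frames and the rest 1798 each; 13334 frames reaches minute 7, so 8 × 18 + 7 × 2 = 158 labels have been skipped so far.
Adding those back, label number 157190 + 158 = 157348 at 30 labels/s is 5244 s + 28 f = 1 h 27 min 24 s frame 28, i.e. 01:27:24;28.

01:27:24;28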